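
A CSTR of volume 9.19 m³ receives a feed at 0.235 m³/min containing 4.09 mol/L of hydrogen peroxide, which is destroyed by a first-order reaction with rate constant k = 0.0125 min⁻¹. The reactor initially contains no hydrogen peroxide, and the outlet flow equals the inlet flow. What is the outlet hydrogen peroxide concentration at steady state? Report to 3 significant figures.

V dC/dt = Q(C_in − C) − k V C.
Steady state (dC/dt = 0): C_ss = Q C_in/(Q + kV) = C_in/(1 + kV/Q).
C_ss = 0.235·4.09/(0.235 + 0.0125·9.19) = 0.96115/0.34987 = 2.7471 mol/L.

2.75 mol/L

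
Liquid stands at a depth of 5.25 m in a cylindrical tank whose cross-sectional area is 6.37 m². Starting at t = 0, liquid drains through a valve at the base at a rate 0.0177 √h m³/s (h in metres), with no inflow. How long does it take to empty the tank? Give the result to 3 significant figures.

A dh/dt = −Q_out = −0.0177 √h.
Separate and integrate: 2(√h − √h₀) = −(0.0177/A) t.
Set h = 0: 2√h₀ = (0.0177/A) t_empty ⇒ t_empty = 2A√h₀/0.0177.
t_empty = 2·6.37·√5.25/0.0177 = 12.740·2.2913/0.0177 = 1649.2 s.

1650 s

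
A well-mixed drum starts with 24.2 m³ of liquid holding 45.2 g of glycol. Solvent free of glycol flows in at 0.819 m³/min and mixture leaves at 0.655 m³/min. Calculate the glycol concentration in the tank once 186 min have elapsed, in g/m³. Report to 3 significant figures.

0.0318 g/m³

Let m(t) be the amount of glycol. Volume: V(t) = V₀ + (Q_in − Q_out) t = 24.2 + 0.16400 t; V(186) = 54.704 m³.
Species balance (pure solvent in): dm/dt = −Q_out · m/V(t).
Separate: dm/m = −Q_out dt/V(t) ⇒ ln(m/m₀) = −(Q_out/(Q_in−Q_out)) ln(V/V₀).
m = m₀ (V₀/V)^(Q_out/(Q_in−Q_out)) = 45.2 × (24.2/54.704)^(3.9939) = 1.7397 g.
C = m/V = 1.7397/54.704 = 0.031803 g/m³.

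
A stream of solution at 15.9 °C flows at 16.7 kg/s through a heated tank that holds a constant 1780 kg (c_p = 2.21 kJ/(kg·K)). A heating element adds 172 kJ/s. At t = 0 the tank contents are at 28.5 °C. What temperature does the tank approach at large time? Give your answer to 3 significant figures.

Unsteady energy balance on the tank contents: M c_p dT/dt = ṁ c_p (T_in − T) + 172.
At steady state dT/dt = 0 ⇒ T_ss = T_in + Q̇/(ṁ c_p) = 15.9 + 172/(16.7·2.21) = 20.560 °C.

20.6 °C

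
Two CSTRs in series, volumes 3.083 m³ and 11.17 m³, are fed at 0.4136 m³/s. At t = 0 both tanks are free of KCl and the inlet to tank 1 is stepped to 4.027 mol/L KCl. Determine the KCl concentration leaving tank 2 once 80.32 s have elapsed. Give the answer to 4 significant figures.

Time constants: τᵢ = Vᵢ/Q for each well-mixed tank.
τ₁ = 3.083/0.4136 = 7.45406 s; τ₂ = 11.17/0.4136 = 27.0068 s.
Tank 1: C₁ = C_in(1 − e^(−t/τ₁)). Tank 2 (τ₁ ≠ τ₂): C₂ = C_in[1 − (τ₁ e^(−t/τ₁) − τ₂ e^(−t/τ₂))/(τ₁ − τ₂)].
At t = 80.32: e^(−t/τ₁) = 2.09090e-05, e^(−t/τ₂) = 0.0510950.
C₂ = 4.027·[1 − (7.45406·2.09090e-05 − 27.0068·0.0510950)/(-19.5527)] = 4.027·0.929434 = 3.74283 mol/L.

3.743 mol/L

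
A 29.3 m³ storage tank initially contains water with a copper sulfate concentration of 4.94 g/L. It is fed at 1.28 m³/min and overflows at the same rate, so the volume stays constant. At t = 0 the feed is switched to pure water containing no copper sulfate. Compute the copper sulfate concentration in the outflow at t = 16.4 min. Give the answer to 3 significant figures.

Mass balance on the solute (V constant): V dC/dt = Q(C_in − C).
So dC/dt = (C_in − C)/τ with τ = V/Q = 29.3/1.28 = 22.891 min.
C approaches C_in exponentially: C(t) = C_in + (C₀ − C_in) e^(−t/τ).
C(16.4) = 0 + (4.94 − 0)·e^(−16.4/22.891) = 0 + (4.9400)·0.48848 = 2.4131 g/L.

2.41 g/L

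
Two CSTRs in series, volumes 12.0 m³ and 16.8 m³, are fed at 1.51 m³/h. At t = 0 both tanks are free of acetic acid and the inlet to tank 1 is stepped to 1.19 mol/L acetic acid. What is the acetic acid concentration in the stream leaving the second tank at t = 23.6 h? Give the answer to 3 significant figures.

0.843 mol/L

Species balance on tank i: dCᵢ/dt = (Cᵢ₋₁ − Cᵢ)/τᵢ with τᵢ = Vᵢ/Q.
τ₁ = 12.0/1.51 = 7.9470 h; τ₂ = 16.8/1.51 = 11.126 h.
Solving the cascade with C₁(0)=C₂(0)=0 gives C₂(t) = C_in[1 − (τ₁ e^(−t/τ₁) − τ₂ e^(−t/τ₂))/(τ₁ − τ₂)].
At t = 23.6: e^(−t/τ₁) = 0.051320, e^(−t/τ₂) = 0.11989.
C₂ = 1.19·[1 − (7.9470·0.051320 − 11.126·0.11989)/(-3.1788)] = 1.19·0.70869 = 0.84334 mol/L.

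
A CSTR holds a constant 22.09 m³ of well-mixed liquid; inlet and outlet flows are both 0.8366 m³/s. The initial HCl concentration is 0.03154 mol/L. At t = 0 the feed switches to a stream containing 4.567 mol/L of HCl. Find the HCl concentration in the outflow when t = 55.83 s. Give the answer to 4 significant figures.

Mass balance on the solute (V constant): V dC/dt = Q(C_in − C).
Rewrite as dC/dt + C/τ = C_in/τ, τ = V/Q = 26.4045 s.
Integrating: C(t) = C_in + (C₀ − C_in) e^(−t/τ).
C(55.83) = 4.567 + (0.03154 − 4.567)·e^(−55.83/26.4045) = 4.567 + (-4.53546)·0.120704 = 4.01955 mol/L.

4.020 mol/L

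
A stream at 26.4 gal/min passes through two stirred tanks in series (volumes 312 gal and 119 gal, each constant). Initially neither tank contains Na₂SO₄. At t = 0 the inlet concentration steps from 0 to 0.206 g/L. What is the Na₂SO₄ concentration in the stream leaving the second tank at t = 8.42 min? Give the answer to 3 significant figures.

0.0623 g/L

Time constants: τᵢ = Vᵢ/Q for each well-mixed tank.
τ₁ = 312/26.4 = 11.818 min; τ₂ = 119/26.4 = 4.5076 min.
Tank 1: C₁ = C_in(1 − e^(−t/τ₁)). Tank 2 (τ₁ ≠ τ₂): C₂ = C_in[1 − (τ₁ e^(−t/τ₁) − τ₂ e^(−t/τ₂))/(τ₁ − τ₂)].
At t = 8.42: e^(−t/τ₁) = 0.49044, e^(−t/τ₂) = 0.15444.
C₂ = 0.206·[1 − (11.818·0.49044 − 4.5076·0.15444)/(7.3106)] = 0.206·0.30239 = 0.062293 g/L.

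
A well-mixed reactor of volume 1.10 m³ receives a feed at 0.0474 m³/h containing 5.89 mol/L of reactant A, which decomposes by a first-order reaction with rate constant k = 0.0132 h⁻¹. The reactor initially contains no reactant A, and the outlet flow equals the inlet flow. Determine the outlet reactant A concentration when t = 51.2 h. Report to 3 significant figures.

Accumulation = in − out − consumed: V dC/dt = Q C_in − Q C − k V C.
This is linear with rate a = Q/V + k = 0.056291 h⁻¹.
C_ss = Q C_in/(Q + kV) = 4.5088 mol/L; C(t) = C_ss + (C₀ − C_ss) e^(−a t).
C(51.2) = 4.5088 + (-4.5088)·e^(−0.056291·51.2) = 4.5088 + (-4.5088)·0.056017 = 4.2562 mol/L.

4.26 mol/L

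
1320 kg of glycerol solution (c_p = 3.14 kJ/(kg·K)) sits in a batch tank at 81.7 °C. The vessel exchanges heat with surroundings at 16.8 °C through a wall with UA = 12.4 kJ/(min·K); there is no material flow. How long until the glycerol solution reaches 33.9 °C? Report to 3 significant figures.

446 min

M c_p dT/dt = −UA(T − T_amb).
τ = M c_p/UA = 334.26 min; T_ss = T_amb = 16.800 °C.
T(t) = T_ss + (T₀ − T_ss)e^(−t/τ); set T = 33.9:
t = −τ ln[(T − T_ss)/(T₀ − T_ss)] = −334.26 · ln(0.26348) = 445.82 min.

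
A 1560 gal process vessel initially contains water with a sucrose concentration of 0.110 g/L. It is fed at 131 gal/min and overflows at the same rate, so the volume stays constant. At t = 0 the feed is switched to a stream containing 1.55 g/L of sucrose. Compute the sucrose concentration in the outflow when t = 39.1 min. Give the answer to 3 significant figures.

1.50 g/L

Species balance on the tank: V dC/dt = Q(C_in − C).
So dC/dt = (C_in − C)/τ with τ = V/Q = 1560/131 = 11.908 min.
This is linear first-order; C(t) = C_in + (C₀ − C_in) e^(−t/τ).
C(39.1) = 1.55 + (0.110 − 1.55)·e^(−39.1/11.908) = 1.55 + (-1.4400)·0.037501 = 1.4960 g/L.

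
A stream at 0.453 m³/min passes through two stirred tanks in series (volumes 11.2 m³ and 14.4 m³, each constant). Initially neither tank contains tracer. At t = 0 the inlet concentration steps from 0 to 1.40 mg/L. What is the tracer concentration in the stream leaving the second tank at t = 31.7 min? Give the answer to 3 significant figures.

0.435 mg/L

Each tank obeys Vᵢ dCᵢ/dt = Q(Cᵢ₋₁ − Cᵢ), so τᵢ = Vᵢ/Q.
τ₁ = 11.2/0.453 = 24.724 min; τ₂ = 14.4/0.453 = 31.788 min.
Solving the cascade with C₁(0)=C₂(0)=0 gives C₂(t) = C_in[1 − (τ₁ e^(−t/τ₁) − τ₂ e^(−t/τ₂))/(τ₁ − τ₂)].
At t = 31.7: e^(−t/τ₁) = 0.27744, e^(−t/τ₂) = 0.36890.
C₂ = 1.40·[1 − (24.724·0.27744 − 31.788·0.36890)/(-7.0640)] = 1.40·0.31099 = 0.43538 mg/L.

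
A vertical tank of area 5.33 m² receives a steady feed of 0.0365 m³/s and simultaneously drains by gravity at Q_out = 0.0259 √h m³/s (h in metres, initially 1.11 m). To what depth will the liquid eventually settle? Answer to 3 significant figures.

1.99 m

Mass balance (ρ constant): A dh/dt = Q_in − 0.0259 √h. At steady state dh/dt = 0:
Q_in = 0.0259 √h_ss ⇒ √h_ss = 0.0365/0.0259 = 1.4093.
h_ss = 1.4093² = 1.9860 m. (Since h₀ = 1.11 m < h_ss, the level will rise toward this value.)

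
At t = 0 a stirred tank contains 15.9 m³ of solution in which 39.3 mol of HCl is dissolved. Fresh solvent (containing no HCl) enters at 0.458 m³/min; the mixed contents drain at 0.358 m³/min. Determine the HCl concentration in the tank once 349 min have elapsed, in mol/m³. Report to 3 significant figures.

0.0121 mol/m³

Let m(t) be the amount of HCl. Volume: V(t) = V₀ + (Q_in − Q_out) t = 15.9 + 0.10000 t; V(349) = 50.800 m³.
No HCl enters, so dm/dt = −Q_out · (m/V).
dm/m = −Q_out dt/(V₀ + 0.10000 t); integrating gives ln(m/m₀) = −(Q_out/(Q_in−Q_out)) ln(V/V₀).
m = m₀ (V₀/V)^(Q_out/(Q_in−Q_out)) = 39.3 × (15.9/50.800)^(3.5800) = 0.61433 mol.
C = m/V = 0.61433/50.800 = 0.012093 mol/m³.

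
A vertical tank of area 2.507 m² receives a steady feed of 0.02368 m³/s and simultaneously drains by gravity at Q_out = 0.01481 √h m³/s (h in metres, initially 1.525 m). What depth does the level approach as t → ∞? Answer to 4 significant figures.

2.557 m

Unsteady balance on liquid volume: A dh/dt = Q_in − 0.01481 √h. At steady state dh/dt = 0:
Q_in = 0.01481 √h_ss ⇒ √h_ss = 0.02368/0.01481 = 1.59892.
h_ss = 1.59892² = 2.55654 m. (Since h₀ = 1.525 m < h_ss, the level will rise toward this value.)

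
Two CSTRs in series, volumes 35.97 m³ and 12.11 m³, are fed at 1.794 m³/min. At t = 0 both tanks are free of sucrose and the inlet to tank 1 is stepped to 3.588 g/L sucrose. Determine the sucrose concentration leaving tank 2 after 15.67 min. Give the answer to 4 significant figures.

1.291 g/L

Species balance on tank i: dCᵢ/dt = (Cᵢ₋₁ − Cᵢ)/τᵢ with τᵢ = Vᵢ/Q.
τ₁ = 35.97/1.794 = 20.0502 min; τ₂ = 12.11/1.794 = 6.75028 min.
Tank 1: C₁ = C_in(1 − e^(−t/τ₁)). Tank 2 (τ₁ ≠ τ₂): C₂ = C_in[1 − (τ₁ e^(−t/τ₁) − τ₂ e^(−t/τ₂))/(τ₁ − τ₂)].
At t = 15.67: e^(−t/τ₁) = 0.457701, e^(−t/τ₂) = 0.0981375.
C₂ = 3.588·[1 − (20.0502·0.457701 − 6.75028·0.0981375)/(13.2999)] = 3.588·0.359805 = 1.29098 g/L.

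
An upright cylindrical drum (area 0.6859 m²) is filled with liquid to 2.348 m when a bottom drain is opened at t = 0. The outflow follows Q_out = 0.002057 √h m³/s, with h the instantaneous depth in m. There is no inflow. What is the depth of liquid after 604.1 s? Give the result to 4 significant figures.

0.3925 m

Mass balance (ρ constant): A dh/dt = −0.002057 √h.
This is separable: 2 d(√h)/dt = −0.002057/A, so √h = √h₀ − (0.002057/(2A)) t.
√h = √2.348 − 0.002057·604.1/(2·0.6859) = 1.53232 − 0.905842 = 0.626477.
h = 0.626477² = 0.392473 m.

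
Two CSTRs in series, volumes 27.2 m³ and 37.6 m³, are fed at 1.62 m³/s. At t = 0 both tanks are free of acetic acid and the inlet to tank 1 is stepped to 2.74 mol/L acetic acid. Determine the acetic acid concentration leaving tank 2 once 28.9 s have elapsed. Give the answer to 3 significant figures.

1.17 mol/L

Time constants: τᵢ = Vᵢ/Q for each well-mixed tank.
τ₁ = 27.2/1.62 = 16.790 s; τ₂ = 37.6/1.62 = 23.210 s.
Tank 1: C₁ = C_in(1 − e^(−t/τ₁)). Tank 2 (τ₁ ≠ τ₂): C₂ = C_in[1 − (τ₁ e^(−t/τ₁) − τ₂ e^(−t/τ₂))/(τ₁ − τ₂)].
At t = 28.9: e^(−t/τ₁) = 0.17884, e^(−t/τ₂) = 0.28789.
C₂ = 2.74·[1 − (16.790·0.17884 − 23.210·0.28789)/(-6.4198)] = 2.74·0.42689 = 1.1697 mol/L.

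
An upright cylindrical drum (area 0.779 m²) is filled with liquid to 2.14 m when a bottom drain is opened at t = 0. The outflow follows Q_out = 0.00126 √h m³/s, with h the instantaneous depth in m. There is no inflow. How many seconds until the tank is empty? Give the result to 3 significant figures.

Accumulation of liquid (constant cross-section A): A dh/dt = −0.00126 √h.
∫ h^(−1/2) dh = −(0.00126/A) ∫ dt, giving 2√h = 2√h₀ − (0.00126/A) t.
Tank is empty when √h = 0: t_empty = 2A√h₀/0.00126.
t_empty = 2·0.779·√2.14/0.00126 = 1.5580·1.4629/0.00126 = 1808.9 s.

1810 s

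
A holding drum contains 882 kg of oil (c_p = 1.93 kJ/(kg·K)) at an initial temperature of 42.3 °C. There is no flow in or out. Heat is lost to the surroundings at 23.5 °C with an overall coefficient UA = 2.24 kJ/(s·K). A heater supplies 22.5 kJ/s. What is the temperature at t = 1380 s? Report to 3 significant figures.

First-law balance (no shaft work): M c_p dT/dt = −UA(T − T_amb) + Q̇.
dT/dt = (T_ss − T)/τ with T_ss = T_amb + Q̇/UA = 23.5 + 22.5/2.24 = 33.545 °C, τ = M c_p/UA = 882·1.93/2.24 = 759.94 s.
T approaches T_ss exponentially: T(t) = T_ss + (T₀ − T_ss) e^(−t/τ).
T(1380) = 33.545 + (8.7554)·0.16269 = 34.969 °C.

35.0 °C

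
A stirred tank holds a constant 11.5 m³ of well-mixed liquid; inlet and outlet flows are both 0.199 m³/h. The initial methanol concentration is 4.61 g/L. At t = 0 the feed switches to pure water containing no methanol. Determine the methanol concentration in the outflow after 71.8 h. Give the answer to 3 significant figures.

1.33 g/L

Accumulation = in − out for the solute gives V dC/dt = Q(C_in − C).
Time constant τ = V/Q = 11.5/0.199 = 57.789 h.
This is linear first-order; C(t) = C_in + (C₀ − C_in) e^(−t/τ).
C(71.8) = 0 + (4.61 − 0)·e^(−71.8/57.789) = 0 + (4.6100)·0.28868 = 1.3308 g/L.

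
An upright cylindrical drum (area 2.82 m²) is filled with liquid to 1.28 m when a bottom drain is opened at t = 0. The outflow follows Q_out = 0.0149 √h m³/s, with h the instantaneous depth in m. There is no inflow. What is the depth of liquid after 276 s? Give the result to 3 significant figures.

A dh/dt = −Q_out = −0.0149 √h.
This is separable: 2 d(√h)/dt = −0.0149/A, so √h = √h₀ − (0.0149/(2A)) t.
√h = √1.28 − 0.0149·276/(2·2.82) = 1.1314 − 0.72915 = 0.40222.
h = 0.40222² = 0.16178 m.

0.162 m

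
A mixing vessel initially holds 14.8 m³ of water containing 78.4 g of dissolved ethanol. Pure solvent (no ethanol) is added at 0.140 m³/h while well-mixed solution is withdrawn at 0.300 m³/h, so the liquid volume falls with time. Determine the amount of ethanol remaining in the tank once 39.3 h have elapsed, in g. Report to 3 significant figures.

Total volume: dV/dt = Q_in − Q_out = -0.16000 m³/h, so V(t) = 14.8 − 0.16000 t and V(39.3) = 8.5120 m³.
Species balance (pure solvent in): dm/dt = −Q_out · m/V(t).
dm/m = −Q_out dt/(V₀ − 0.16000 t); integrating gives ln(m/m₀) = −(Q_out/(Q_in−Q_out)) ln(V/V₀).
m = m₀ (V₀/V)^(Q_out/(Q_in−Q_out)) = 78.4 × (14.8/8.5120)^(-1.8750) = 27.790 g.

27.8 g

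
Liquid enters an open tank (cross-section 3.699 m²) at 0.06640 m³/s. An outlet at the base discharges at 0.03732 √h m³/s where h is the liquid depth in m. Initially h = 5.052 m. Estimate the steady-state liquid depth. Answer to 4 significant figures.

3.166 m

Level balance: A dh/dt = 0.06640 − 0.03732 √h. Setting dh/dt = 0:
Q_in = 0.03732 √h_ss ⇒ √h_ss = 0.06640/0.03732 = 1.77921.
h_ss = 1.77921² = 3.16558 m. (Since h₀ = 5.052 m > h_ss, the level will fall toward this value.)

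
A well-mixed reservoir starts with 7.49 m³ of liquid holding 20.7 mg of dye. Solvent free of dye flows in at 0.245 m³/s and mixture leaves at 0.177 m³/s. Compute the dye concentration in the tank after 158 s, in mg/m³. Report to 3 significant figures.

0.112 mg/m³

Let m(t) be the amount of dye. Volume: V(t) = V₀ + (Q_in − Q_out) t = 7.49 + 0.068000 t; V(158) = 18.234 m³.
No dye enters, so dm/dt = −Q_out · (m/V).
dm/m = −Q_out dt/(V₀ + 0.068000 t); integrating gives ln(m/m₀) = −(Q_out/(Q_in−Q_out)) ln(V/V₀).
m = m₀ (V₀/V)^(Q_out/(Q_in−Q_out)) = 20.7 × (7.49/18.234)^(2.6029) = 2.0426 mg.
C = m/V = 2.0426/18.234 = 0.11202 mg/m³.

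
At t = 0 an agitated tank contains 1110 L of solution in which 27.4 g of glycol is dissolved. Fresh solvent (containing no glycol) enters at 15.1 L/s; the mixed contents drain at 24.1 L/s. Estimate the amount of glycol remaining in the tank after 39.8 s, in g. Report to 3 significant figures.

Total volume: dV/dt = Q_in − Q_out = -9.0000 L/s, so V(t) = 1110 − 9.0000 t and V(39.8) = 751.80 L.
Species balance (pure solvent in): dm/dt = −Q_out · m/V(t).
Separate: dm/m = −Q_out dt/V(t) ⇒ ln(m/m₀) = −(Q_out/(Q_in−Q_out)) ln(V/V₀).
m = m₀ (V₀/V)^(Q_out/(Q_in−Q_out)) = 27.4 × (1110/751.80)^(-2.6778) = 9.6520 g.

9.65 g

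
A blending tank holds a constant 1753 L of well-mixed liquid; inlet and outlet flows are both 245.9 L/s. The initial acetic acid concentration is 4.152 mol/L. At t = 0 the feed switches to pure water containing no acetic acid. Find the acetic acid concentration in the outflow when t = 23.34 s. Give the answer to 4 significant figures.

Unsteady species balance (constant V, well mixed): V dC/dt = Q(C_in − C).
Rewrite as dC/dt + C/τ = C_in/τ, τ = V/Q = 7.12891 s.
Solution: C(t) = C_in + (C₀ − C_in) e^(−t/τ).
C(23.34) = 0 + (4.152 − 0)·e^(−23.34/7.12891) = 0 + (4.15200)·0.0378551 = 0.157174 mol/L.

0.1572 mol/L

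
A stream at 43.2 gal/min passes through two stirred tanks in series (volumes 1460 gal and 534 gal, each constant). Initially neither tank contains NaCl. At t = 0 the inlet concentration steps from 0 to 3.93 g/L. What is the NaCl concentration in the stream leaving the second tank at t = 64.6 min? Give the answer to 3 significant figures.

Time constants: τᵢ = Vᵢ/Q for each well-mixed tank.
τ₁ = 1460/43.2 = 33.796 min; τ₂ = 534/43.2 = 12.361 min.
Tank 1: C₁ = C_in(1 − e^(−t/τ₁)). Tank 2 (τ₁ ≠ τ₂): C₂ = C_in[1 − (τ₁ e^(−t/τ₁) − τ₂ e^(−t/τ₂))/(τ₁ − τ₂)].
At t = 64.6: e^(−t/τ₁) = 0.14787, e^(−t/τ₂) = 0.0053746.
C₂ = 3.93·[1 − (33.796·0.14787 − 12.361·0.0053746)/(21.435)] = 3.93·0.76996 = 3.0260 g/L.

3.03 g/L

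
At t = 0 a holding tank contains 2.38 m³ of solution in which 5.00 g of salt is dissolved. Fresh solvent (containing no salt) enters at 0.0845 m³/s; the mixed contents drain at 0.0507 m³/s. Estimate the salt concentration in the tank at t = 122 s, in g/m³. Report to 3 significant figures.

0.170 g/m³

Let m(t) be the amount of salt. Volume: V(t) = V₀ + (Q_in − Q_out) t = 2.38 + 0.033800 t; V(122) = 6.5036 m³.
Species balance (pure solvent in): dm/dt = −Q_out · m/V(t).
dm/m = −Q_out dt/(V₀ + 0.033800 t); integrating gives ln(m/m₀) = −(Q_out/(Q_in−Q_out)) ln(V/V₀).
m = m₀ (V₀/V)^(Q_out/(Q_in−Q_out)) = 5.00 × (2.38/6.5036)^(1.5000) = 1.1069 g.
C = m/V = 1.1069/6.5036 = 0.17020 g/m³.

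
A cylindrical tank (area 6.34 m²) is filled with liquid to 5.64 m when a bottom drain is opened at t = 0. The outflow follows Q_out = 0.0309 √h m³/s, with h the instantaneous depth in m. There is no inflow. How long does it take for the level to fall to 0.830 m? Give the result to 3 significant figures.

601 s

Mass balance (ρ constant): A dh/dt = −0.0309 √h.
∫ h^(−1/2) dh = −(0.0309/A) ∫ dt, giving 2√h = 2√h₀ − (0.0309/A) t.
t = 2A(√h₀ − √h)/0.0309 = 2·6.34·(√5.64 − √0.830)/0.0309
  = 12.680 × (2.3749 − 0.91104) / 0.0309 = 600.69 s.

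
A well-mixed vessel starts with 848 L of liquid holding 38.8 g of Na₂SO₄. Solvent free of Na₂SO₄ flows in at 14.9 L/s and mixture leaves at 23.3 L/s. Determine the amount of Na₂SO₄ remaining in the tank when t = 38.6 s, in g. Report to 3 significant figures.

10.2 g

Total volume: dV/dt = Q_in − Q_out = -8.4000 L/s, so V(t) = 848 − 8.4000 t and V(38.6) = 523.76 L.
No Na₂SO₄ enters, so dm/dt = −Q_out · (m/V).
dm/m = −Q_out dt/(V₀ − 8.4000 t); integrating gives ln(m/m₀) = −(Q_out/(Q_in−Q_out)) ln(V/V₀).
m = m₀ (V₀/V)^(Q_out/(Q_in−Q_out)) = 38.8 × (848/523.76)^(-2.7738) = 10.195 g.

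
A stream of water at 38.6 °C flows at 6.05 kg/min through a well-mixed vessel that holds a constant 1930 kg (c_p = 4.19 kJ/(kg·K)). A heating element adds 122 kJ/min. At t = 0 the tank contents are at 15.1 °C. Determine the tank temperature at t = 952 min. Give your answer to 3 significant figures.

42.0 °C

First-law balance (no shaft work): M c_p dT/dt = ṁ c_p (T_in − T) + 122.
τ = M/ṁ = 319.01 min; T_ss = T_in + Q̇/(ṁ c_p) = 38.6 + 122/(6.05·4.19) = 43.413 °C.
T approaches T_ss exponentially: T(t) = T_ss + (T₀ − T_ss) e^(−t/τ).
T(952) = 43.413 + (-28.313)·e^(−952/319.01) = 43.413 + (-28.313)·0.050577 = 41.981 °C.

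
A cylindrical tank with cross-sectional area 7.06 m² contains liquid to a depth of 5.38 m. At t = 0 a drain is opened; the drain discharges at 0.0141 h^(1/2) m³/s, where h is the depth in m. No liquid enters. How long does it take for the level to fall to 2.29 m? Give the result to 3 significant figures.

807 s

A dh/dt = −Q_out = −0.0141 √h.
This is separable: 2 d(√h)/dt = −0.0141/A, so √h = √h₀ − (0.0141/(2A)) t.
t = 2A(√h₀ − √h)/0.0141 = 2·7.06·(√5.38 − √2.29)/0.0141
  = 14.120 × (2.3195 − 1.5133) / 0.0141 = 807.35 s.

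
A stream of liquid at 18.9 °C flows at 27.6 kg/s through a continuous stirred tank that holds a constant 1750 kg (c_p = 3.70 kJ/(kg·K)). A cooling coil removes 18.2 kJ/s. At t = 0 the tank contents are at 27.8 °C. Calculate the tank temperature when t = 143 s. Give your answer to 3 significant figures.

19.7 °C

M c_p dT/dt = ṁ c_p (T_in − T) − Q̇.
τ = M/ṁ = 63.406 s; T_ss = T_in − Q̇/(ṁ c_p) = 18.9 − 18.2/(27.6·3.70) = 18.722 °C.
This is linear first-order; T(t) = T_ss + (T₀ − T_ss) e^(−t/τ).
T(143) = 18.722 + (9.0782)·e^(−143/63.406) = 18.722 + (9.0782)·0.10484 = 19.674 °C.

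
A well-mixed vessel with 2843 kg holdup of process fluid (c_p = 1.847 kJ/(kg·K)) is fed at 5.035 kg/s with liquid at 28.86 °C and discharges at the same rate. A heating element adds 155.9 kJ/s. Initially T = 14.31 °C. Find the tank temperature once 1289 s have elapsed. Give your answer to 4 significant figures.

42.43 °C

Heat balance on the well-mixed liquid: M c_p dT/dt = ṁ c_p (T_in − T) + 155.9.
τ = M/ṁ = 564.647 s; T_ss = T_in + Q̇/(ṁ c_p) = 28.86 + 155.9/(5.035·1.847) = 45.6241 °C.
Integrating: T(t) = T_ss + (T₀ − T_ss) e^(−t/τ).
T(1289) = 45.6241 + (-31.3141)·e^(−1289/564.647) = 45.6241 + (-31.3141)·0.101994 = 42.4302 °C.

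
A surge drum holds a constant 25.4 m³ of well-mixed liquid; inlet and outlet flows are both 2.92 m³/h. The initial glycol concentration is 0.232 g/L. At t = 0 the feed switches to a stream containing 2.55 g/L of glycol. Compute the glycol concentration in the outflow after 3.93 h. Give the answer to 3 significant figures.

1.07 g/L

Mass balance on the solute (V constant): V dC/dt = Q(C_in − C).
Rewrite as dC/dt + C/τ = C_in/τ, τ = V/Q = 8.6986 h.
This is linear first-order; C(t) = C_in + (C₀ − C_in) e^(−t/τ).
C(3.93) = 2.55 + (0.232 − 2.55)·e^(−3.93/8.6986) = 2.55 + (-2.3180)·0.63648 = 1.0746 g/L.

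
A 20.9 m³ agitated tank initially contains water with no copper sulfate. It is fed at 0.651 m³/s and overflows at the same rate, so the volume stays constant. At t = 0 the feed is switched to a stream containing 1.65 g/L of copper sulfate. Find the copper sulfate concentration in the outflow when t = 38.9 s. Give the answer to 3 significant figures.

1.16 g/L

Transient balance on the dissolved component: V dC/dt = Q(C_in − C).
Time constant τ = V/Q = 20.9/0.651 = 32.104 s.
C approaches C_in exponentially: C(t) = C_in + (C₀ − C_in) e^(−t/τ).
C(38.9) = 1.65 + (0 − 1.65)·e^(−38.9/32.104) = 1.65 + (-1.6500)·0.29770 = 1.1588 g/L.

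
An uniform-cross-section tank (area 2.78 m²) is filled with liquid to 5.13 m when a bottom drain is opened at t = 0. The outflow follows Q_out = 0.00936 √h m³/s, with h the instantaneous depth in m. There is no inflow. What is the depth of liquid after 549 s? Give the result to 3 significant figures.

With no inflow, A dh/dt = −0.00936 √h.
Separate and integrate: 2(√h − √h₀) = −(0.00936/A) t.
√h = √5.13 − 0.00936·549/(2·2.78) = 2.2650 − 0.92422 = 1.3407.
h = 1.3407² = 1.7976 m.

1.80 m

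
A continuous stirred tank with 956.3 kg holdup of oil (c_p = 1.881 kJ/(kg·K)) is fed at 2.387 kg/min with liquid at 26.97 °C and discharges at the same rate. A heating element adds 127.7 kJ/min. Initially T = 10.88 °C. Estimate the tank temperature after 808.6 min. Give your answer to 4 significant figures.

M c_p dT/dt = ṁ c_p (T_in − T) + Q̇.
Rearrange: dT/dt = (T_ss − T)/τ with τ = M/ṁ = 400.628 min and T_ss = T_in + Q̇/(ṁ c_p) = 55.4113 °C.
Integrating: T(t) = T_ss + (T₀ − T_ss) e^(−t/τ).
T(808.6) = 55.4113 + (-44.5313)·e^(−808.6/400.628) = 55.4113 + (-44.5313)·0.132877 = 49.4941 °C.

49.49 °C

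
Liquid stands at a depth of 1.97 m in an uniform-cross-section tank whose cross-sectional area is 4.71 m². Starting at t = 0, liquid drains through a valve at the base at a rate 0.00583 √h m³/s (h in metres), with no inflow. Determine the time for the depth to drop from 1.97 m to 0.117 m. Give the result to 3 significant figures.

1720 s

A dh/dt = −Q_out = −0.00583 √h.
∫ h^(−1/2) dh = −(0.00583/A) ∫ dt, giving 2√h = 2√h₀ − (0.00583/A) t.
t = 2A(√h₀ − √h)/0.00583 = 2·4.71·(√1.97 − √0.117)/0.00583
  = 9.4200 × (1.4036 − 0.34205) / 0.00583 = 1715.2 s.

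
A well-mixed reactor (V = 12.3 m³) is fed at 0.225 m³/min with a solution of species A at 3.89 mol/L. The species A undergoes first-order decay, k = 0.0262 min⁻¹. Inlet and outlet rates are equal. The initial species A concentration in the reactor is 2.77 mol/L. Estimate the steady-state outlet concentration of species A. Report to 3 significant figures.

1.60 mol/L

V dC/dt = Q(C_in − C) − k V C.
Steady state (dC/dt = 0): C_ss = Q C_in/(Q + kV) = C_in/(1 + kV/Q).
C_ss = 0.225·3.89/(0.225 + 0.0262·12.3) = 0.87525/0.54726 = 1.5993 mol/L.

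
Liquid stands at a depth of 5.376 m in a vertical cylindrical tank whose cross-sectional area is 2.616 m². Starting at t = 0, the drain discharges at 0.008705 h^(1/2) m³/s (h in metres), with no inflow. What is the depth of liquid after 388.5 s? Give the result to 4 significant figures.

2.796 m

With no inflow, A dh/dt = −0.008705 √h.
Separate and integrate: 2(√h − √h₀) = −(0.008705/A) t.
√h = √5.376 − 0.008705·388.5/(2·2.616) = 2.31862 − 0.646386 = 1.67223.
h = 1.67223² = 2.79637 m.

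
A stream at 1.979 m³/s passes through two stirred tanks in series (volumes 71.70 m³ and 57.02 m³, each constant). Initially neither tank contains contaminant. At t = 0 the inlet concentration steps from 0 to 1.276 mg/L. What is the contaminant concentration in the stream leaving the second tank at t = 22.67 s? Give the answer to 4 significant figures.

Each tank obeys Vᵢ dCᵢ/dt = Q(Cᵢ₋₁ − Cᵢ), so τᵢ = Vᵢ/Q.
τ₁ = 71.70/1.979 = 36.2304 s; τ₂ = 57.02/1.979 = 28.8125 s.
Tank 1: C₁ = C_in(1 − e^(−t/τ₁)). Tank 2 (τ₁ ≠ τ₂): C₂ = C_in[1 − (τ₁ e^(−t/τ₁) − τ₂ e^(−t/τ₂))/(τ₁ − τ₂)].
At t = 22.67: e^(−t/τ₁) = 0.534878, e^(−t/τ₂) = 0.455295.
C₂ = 1.276·[1 − (36.2304·0.534878 − 28.8125·0.455295)/(7.41789)] = 1.276·0.156007 = 0.199064 mg/L.

0.1991 mg/L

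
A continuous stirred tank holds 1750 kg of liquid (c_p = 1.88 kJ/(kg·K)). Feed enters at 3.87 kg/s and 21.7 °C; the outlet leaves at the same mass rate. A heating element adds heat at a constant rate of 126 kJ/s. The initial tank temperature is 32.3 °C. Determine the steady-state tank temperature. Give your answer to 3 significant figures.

39.0 °C

Energy balance: M c_p dT/dt = ṁ c_p (T_in − T) + 126.
At steady state dT/dt = 0 ⇒ T_ss = T_in + Q̇/(ṁ c_p) = 21.7 + 126/(3.87·1.88) = 39.018 °C.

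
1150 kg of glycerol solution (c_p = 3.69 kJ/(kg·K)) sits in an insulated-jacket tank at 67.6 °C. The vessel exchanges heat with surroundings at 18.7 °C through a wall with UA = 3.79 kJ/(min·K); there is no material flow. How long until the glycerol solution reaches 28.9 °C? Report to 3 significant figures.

M c_p dT/dt = −UA(T − T_amb).
τ = M c_p/UA = 1119.7 min; T_ss = T_amb = 18.700 °C.
T(t) = T_ss + (T₀ − T_ss)e^(−t/τ); set T = 28.9:
t = −τ ln[(T − T_ss)/(T₀ − T_ss)] = −1119.7 · ln(0.20859) = 1754.9 min.

1750 min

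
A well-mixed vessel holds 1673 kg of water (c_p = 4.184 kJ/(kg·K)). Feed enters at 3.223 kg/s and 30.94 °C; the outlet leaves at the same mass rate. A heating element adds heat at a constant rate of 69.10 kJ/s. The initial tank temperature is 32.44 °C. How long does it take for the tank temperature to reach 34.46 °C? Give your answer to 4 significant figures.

M c_p dT/dt = ṁ c_p (T_in − T) + Q̇.
τ = M/ṁ = 519.082 s; T_ss = T_in + Q̇/(ṁ c_p) = 36.0642 °C.
T(t) = T_ss + (T₀ − T_ss) e^(−t/τ). Set T = 34.46:
e^(−t/τ) = (34.46 − 36.0642)/(32.44 − 36.0642) = 0.442636
t = −519.082 · ln(0.442636) = 423.056 s.

423.1 s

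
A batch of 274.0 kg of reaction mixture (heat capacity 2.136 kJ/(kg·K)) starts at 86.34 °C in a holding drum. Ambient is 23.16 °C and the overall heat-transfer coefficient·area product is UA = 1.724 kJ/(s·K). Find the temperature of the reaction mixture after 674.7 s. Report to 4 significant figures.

Unsteady energy balance on the tank contents: M c_p dT/dt = −UA(T − T_amb).
dT/dt = (T_ss − T)/τ with T_ss = T_amb = 23.1600 °C, τ = M c_p/UA = 274.0·2.136/1.724 = 339.480 s.
Solution: T(t) = T_ss + (T₀ − T_ss) e^(−t/τ).
T(674.7) = 23.1600 + (63.1800)·0.137044 = 31.8185 °C.

31.82 °C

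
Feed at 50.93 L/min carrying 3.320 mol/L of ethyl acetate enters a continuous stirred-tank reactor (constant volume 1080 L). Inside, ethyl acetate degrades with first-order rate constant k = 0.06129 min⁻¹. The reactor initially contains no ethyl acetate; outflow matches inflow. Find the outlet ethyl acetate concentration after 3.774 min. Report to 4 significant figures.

0.4849 mol/L

V dC/dt = Q(C_in − C) − k V C.
This is linear with rate a = Q/V + k = 0.108447 min⁻¹.
C_ss = Q C_in/(Q + kV) = 1.44367 mol/L; C(t) = C_ss + (C₀ − C_ss) e^(−a t).
C(3.774) = 1.44367 + (-1.44367)·e^(−0.108447·3.774) = 1.44367 + (-1.44367)·0.664128 = 0.484889 mol/L.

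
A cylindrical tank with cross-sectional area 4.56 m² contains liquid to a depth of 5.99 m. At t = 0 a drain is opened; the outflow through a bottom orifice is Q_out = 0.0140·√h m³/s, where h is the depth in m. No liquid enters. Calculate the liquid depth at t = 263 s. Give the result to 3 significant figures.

4.18 m

Unsteady balance on liquid volume: A dh/dt = −0.0140 √h.
This is separable: 2 d(√h)/dt = −0.0140/A, so √h = √h₀ − (0.0140/(2A)) t.
√h = √5.99 − 0.0140·263/(2·4.56) = 2.4474 − 0.40373 = 2.0437.
h = 2.0437² = 4.1768 m.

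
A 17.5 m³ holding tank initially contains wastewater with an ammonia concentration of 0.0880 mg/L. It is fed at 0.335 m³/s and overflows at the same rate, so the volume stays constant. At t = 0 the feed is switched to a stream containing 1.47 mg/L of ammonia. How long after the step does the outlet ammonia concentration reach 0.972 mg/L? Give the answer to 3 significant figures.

53.3 s

Species balance: V dC/dt = Q(C_in − C) ⇒ τ = V/Q = 52.239 s.
C(t) = C_in + (C₀ − C_in) e^(−t/τ). Set C = 0.972 and solve for t:
e^(−t/τ) = (C − C_in)/(C₀ − C_in) = (0.972 − 1.47)/(0.0880 − 1.47) = 0.36035
t = −τ ln(…) = 52.239 × 1.0207 = 53.319 s.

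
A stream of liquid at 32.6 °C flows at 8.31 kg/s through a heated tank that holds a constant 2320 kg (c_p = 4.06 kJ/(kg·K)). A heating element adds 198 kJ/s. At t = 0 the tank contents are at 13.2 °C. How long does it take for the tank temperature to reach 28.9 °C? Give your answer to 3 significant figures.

Heat balance on the well-mixed liquid: M c_p dT/dt = ṁ c_p (T_in − T) + 198.
τ = M/ṁ = 279.18 s; T_ss = T_in + Q̇/(ṁ c_p) = 38.469 °C.
T(t) = T_ss + (T₀ − T_ss) e^(−t/τ). Set T = 28.9:
e^(−t/τ) = (28.9 − 38.469)/(13.2 − 38.469) = 0.37868
t = −279.18 · ln(0.37868) = 271.11 s.

271 s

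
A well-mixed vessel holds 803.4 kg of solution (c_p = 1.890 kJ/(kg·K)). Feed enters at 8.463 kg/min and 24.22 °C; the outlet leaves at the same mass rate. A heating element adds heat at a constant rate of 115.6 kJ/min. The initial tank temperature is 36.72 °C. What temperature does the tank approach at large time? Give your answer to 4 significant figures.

M c_p dT/dt = ṁ c_p (T_in − T) + Q̇.
At steady state dT/dt = 0 ⇒ T_ss = T_in + Q̇/(ṁ c_p) = 24.22 + 115.6/(8.463·1.890) = 31.4472 °C.

31.45 °C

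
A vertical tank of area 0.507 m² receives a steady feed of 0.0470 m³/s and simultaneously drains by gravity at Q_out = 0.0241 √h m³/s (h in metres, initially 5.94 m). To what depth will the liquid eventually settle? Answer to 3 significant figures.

Volume balance on the tank: A dh/dt = Q_in − 0.0241 √h. At steady state dh/dt = 0:
Q_in = 0.0241 √h_ss ⇒ √h_ss = 0.0470/0.0241 = 1.9502.
h_ss = 1.9502² = 3.8033 m. (Since h₀ = 5.94 m > h_ss, the level will fall toward this value.)

3.80 m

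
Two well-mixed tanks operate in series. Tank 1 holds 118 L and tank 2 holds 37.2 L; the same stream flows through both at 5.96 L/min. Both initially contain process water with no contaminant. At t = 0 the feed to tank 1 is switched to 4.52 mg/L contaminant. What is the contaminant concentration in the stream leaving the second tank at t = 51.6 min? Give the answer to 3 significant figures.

4.03 mg/L

Species balance on tank i: dCᵢ/dt = (Cᵢ₋₁ − Cᵢ)/τᵢ with τᵢ = Vᵢ/Q.
τ₁ = 118/5.96 = 19.799 min; τ₂ = 37.2/5.96 = 6.2416 min.
Tank 1: C₁ = C_in(1 − e^(−t/τ₁)). Tank 2 (τ₁ ≠ τ₂): C₂ = C_in[1 − (τ₁ e^(−t/τ₁) − τ₂ e^(−t/τ₂))/(τ₁ − τ₂)].
At t = 51.6: e^(−t/τ₁) = 0.073812, e^(−t/τ₂) = 0.00025683.
C₂ = 4.52·[1 − (19.799·0.073812 − 6.2416·0.00025683)/(13.557)] = 4.52·0.89232 = 4.0333 mg/L.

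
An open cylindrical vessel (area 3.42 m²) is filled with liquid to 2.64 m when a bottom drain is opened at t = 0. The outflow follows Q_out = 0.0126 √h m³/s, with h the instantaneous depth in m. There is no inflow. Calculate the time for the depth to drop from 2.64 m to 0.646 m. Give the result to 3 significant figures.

446 s

With no inflow, A dh/dt = −0.0126 √h.
Separate and integrate: 2(√h − √h₀) = −(0.0126/A) t.
t = 2A(√h₀ − √h)/0.0126 = 2·3.42·(√2.64 − √0.646)/0.0126
  = 6.8400 × (1.6248 − 0.80374) / 0.0126 = 445.72 s.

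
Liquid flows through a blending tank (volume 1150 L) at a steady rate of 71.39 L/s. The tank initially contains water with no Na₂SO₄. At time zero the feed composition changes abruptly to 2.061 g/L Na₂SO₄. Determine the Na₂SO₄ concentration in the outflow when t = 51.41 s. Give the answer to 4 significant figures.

1.976 g/L

Mass balance on the solute (V constant): V dC/dt = Q(C_in − C).
Rewrite as dC/dt + C/τ = C_in/τ, τ = V/Q = 16.1087 s.
This is linear first-order; C(t) = C_in + (C₀ − C_in) e^(−t/τ).
C(51.41) = 2.061 + (0 − 2.061)·e^(−51.41/16.1087) = 2.061 + (-2.06100)·0.0411125 = 1.97627 g/L.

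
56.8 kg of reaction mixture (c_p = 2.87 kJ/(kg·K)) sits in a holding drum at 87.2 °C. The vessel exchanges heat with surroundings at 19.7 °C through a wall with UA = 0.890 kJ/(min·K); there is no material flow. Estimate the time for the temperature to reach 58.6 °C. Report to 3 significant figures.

Energy balance: M c_p dT/dt = −UA(T − T_amb).
τ = M c_p/UA = 183.16 min; T_ss = T_amb = 19.700 °C.
T(t) = T_ss + (T₀ − T_ss)e^(−t/τ); set T = 58.6:
t = −τ ln[(T − T_ss)/(T₀ − T_ss)] = −183.16 · ln(0.57630) = 100.95 min.

101 min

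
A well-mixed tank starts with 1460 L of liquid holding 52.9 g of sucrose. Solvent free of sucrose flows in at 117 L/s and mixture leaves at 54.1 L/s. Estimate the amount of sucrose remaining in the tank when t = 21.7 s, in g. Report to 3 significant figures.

Total volume: dV/dt = Q_in − Q_out = 62.900 L/s, so V(t) = 1460 + 62.900 t and V(21.7) = 2824.9 L.
No sucrose enters, so dm/dt = −Q_out · (m/V).
dm/m = −Q_out dt/(V₀ + 62.900 t); integrating gives ln(m/m₀) = −(Q_out/(Q_in−Q_out)) ln(V/V₀).
m = m₀ (V₀/V)^(Q_out/(Q_in−Q_out)) = 52.9 × (1460/2824.9)^(0.86010) = 29.985 g.

30.0 g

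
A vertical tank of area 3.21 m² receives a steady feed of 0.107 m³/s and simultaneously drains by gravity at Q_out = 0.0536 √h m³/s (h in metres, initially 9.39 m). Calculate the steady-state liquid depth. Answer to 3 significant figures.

3.99 m

Unsteady balance on liquid volume: A dh/dt = Q_in − 0.0536 √h. At steady state dh/dt = 0:
Q_in = 0.0536 √h_ss ⇒ √h_ss = 0.107/0.0536 = 1.9963.
h_ss = 1.9963² = 3.9851 m. (Since h₀ = 9.39 m > h_ss, the level will fall toward this value.)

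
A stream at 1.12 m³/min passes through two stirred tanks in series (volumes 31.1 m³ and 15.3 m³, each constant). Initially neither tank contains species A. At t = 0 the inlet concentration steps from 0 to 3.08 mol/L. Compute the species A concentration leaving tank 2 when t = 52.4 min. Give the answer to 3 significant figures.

Each tank obeys Vᵢ dCᵢ/dt = Q(Cᵢ₋₁ − Cᵢ), so τᵢ = Vᵢ/Q.
τ₁ = 31.1/1.12 = 27.768 min; τ₂ = 15.3/1.12 = 13.661 min.
Solving the cascade with C₁(0)=C₂(0)=0 gives C₂(t) = C_in[1 − (τ₁ e^(−t/τ₁) − τ₂ e^(−t/τ₂))/(τ₁ − τ₂)].
At t = 52.4: e^(−t/τ₁) = 0.15151, e^(−t/τ₂) = 0.021584.
C₂ = 3.08·[1 − (27.768·0.15151 − 13.661·0.021584)/(14.107)] = 3.08·0.72267 = 2.2258 mol/L.

2.23 mol/L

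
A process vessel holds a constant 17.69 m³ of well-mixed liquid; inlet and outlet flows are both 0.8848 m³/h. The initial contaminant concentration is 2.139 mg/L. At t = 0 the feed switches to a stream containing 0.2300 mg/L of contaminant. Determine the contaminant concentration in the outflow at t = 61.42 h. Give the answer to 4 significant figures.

0.3184 mg/L

Transient balance on the dissolved component: V dC/dt = Q(C_in − C).
Rewrite as dC/dt + C/τ = C_in/τ, τ = V/Q = 19.9932 h.
This is linear first-order; C(t) = C_in + (C₀ − C_in) e^(−t/τ).
C(61.42) = 0.2300 + (2.139 − 0.2300)·e^(−61.42/19.9932) = 0.2300 + (1.90900)·0.0463265 = 0.318437 mg/L.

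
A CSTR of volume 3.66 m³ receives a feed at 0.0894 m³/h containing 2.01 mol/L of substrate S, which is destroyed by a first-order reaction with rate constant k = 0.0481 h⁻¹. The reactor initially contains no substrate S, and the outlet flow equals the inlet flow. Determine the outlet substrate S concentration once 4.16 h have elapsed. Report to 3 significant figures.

Species balance: V dC/dt = Q C_in − Q C − k V C.
This is linear with rate a = Q/V + k = 0.072526 h⁻¹.
C_ss = Q C_in/(Q + kV) = 0.67695 mol/L; C(t) = C_ss + (C₀ − C_ss) e^(−a t).
C(4.16) = 0.67695 + (-0.67695)·e^(−0.072526·4.16) = 0.67695 + (-0.67695)·0.73955 = 0.17631 mol/L.

0.176 mol/L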